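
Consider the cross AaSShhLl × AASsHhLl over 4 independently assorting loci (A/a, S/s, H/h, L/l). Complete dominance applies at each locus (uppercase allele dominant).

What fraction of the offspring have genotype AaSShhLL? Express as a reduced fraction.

P(AaSShhLL) = 1/32

AaSShhLl gametes: AShL×4, AShl×4, aShL×4, aShl×4
AASsHhLl gametes: ASHL×2, ASHl×2, AShL×2, AShl×2, AsHL×2, AsHl×2, AshL×2, Ashl×2
AaSShhLl×AASsHhLl grid (16·16=256): AASSHhLL=8 AASSHhLl=16 AASSHhll=8 AASShhLL=8 AASShhLl=16 AASShhll=8 AASsHhLL=8 AASsHhLl=16 AASsHhll=8 AASshhLL=8 AASshhLl=16 AASshhll=8 AaSSHhLL=8 AaSSHhLl=16 AaSSHhll=8 AaSShhLL=8 AaSShhLl=16 AaSShhll=8 AaSsHhLL=8 AaSsHhLl=16 AaSsHhll=8 AaSshhLL=8 AaSshhLl=16 AaSshhll=8
AaSShhLL hits 8/256; gcd=8; 8÷8/256÷8 = 1/32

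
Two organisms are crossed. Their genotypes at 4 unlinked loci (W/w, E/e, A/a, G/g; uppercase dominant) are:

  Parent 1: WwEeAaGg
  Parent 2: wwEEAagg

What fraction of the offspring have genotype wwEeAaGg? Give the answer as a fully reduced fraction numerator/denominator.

P(wwEeAaGg) = 1/16

WwEeAaGg gametes: WEAG×1, WEAg×1, WEaG×1, WEag×1, WeAG×1, WeAg×1, WeaG×1, Weag×1, wEAG×1, wEAg×1, wEaG×1, wEag×1, weAG×1, weAg×1, weaG×1, weag×1
wwEEAagg gametes: wEAg×8, wEag×8
WwEeAaGg×wwEEAagg grid (16·16=256): WwEEAAGg=8 WwEEAAgg=8 WwEEAaGg=16 WwEEAagg=16 WwEEaaGg=8 WwEEaagg=8 WwEeAAGg=8 WwEeAAgg=8 WwEeAaGg=16 WwEeAagg=16 WwEeaaGg=8 WwEeaagg=8 wwEEAAGg=8 wwEEAAgg=8 wwEEAaGg=16 wwEEAagg=16 wwEEaaGg=8 wwEEaagg=8 wwEeAAGg=8 wwEeAAgg=8 wwEeAaGg=16 wwEeAagg=16 wwEeaaGg=8 wwEeaagg=8
wwEeAaGg hits 16/256; gcd=16; 16÷16/256÷16 = 1/16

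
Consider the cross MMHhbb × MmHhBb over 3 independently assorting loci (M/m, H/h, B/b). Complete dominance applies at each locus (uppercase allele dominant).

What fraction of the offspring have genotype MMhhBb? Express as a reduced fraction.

P(MMhhBb) = 1/16

MMHhbb gametes: MHb×4, Mhb×4
MmHhBb gametes: MHB×1, MHb×1, MhB×1, Mhb×1, mHB×1, mHb×1, mhB×1, mhb×1
MMHhbb×MmHhBb grid (8·8=64): MMHHBb=4 MMHHbb=4 MMHhBb=8 MMHhbb=8 MMhhBb=4 MMhhbb=4 MmHHBb=4 MmHHbb=4 MmHhBb=8 MmHhbb=8 MmhhBb=4 Mmhhbb=4
MMhhBb hits 4/64; gcd=4; 4÷4/64÷4 = 1/16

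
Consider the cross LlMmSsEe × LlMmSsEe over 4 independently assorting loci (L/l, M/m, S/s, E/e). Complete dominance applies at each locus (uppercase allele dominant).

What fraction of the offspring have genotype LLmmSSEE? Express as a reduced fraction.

LlMmSsEe gametes: LMSE×1, LMSe×1, LMsE×1, LMse×1, LmSE×1, LmSe×1, LmsE×1, Lmse×1, lMSE×1, lMSe×1, lMsE×1, lMse×1, lmSE×1, lmSe×1, lmsE×1, lmse×1
LlMmSsEe gametes: LMSE×1, LMSe×1, LMsE×1, LMse×1, LmSE×1, LmSe×1, LmsE×1, Lmse×1, lMSE×1, lMSe×1, lMsE×1, lMse×1, lmSE×1, lmSe×1, lmsE×1, lmse×1
LlMmSsEe×LlMmSsEe grid (16·16=256): LLMMSSEE=1 LLMMSSEe=2 LLMMSSee=1 LLMMSsEE=2 LLMMSsEe=4 LLMMSsee=2 LLMMssEE=1 LLMMssEe=2 LLMMssee=1 LLMmSSEE=2 LLMmSSEe=4 LLMmSSee=2 LLMmSsEE=4 LLMmSsEe=8 LLMmSsee=4 LLMmssEE=2 LLMmssEe=4 LLMmssee=2 LLmmSSEE=1 LLmmSSEe=2 LLmmSSee=1 LLmmSsEE=2 LLmmSsEe=4 LLmmSsee=2 LLmmssEE=1 LLmmssEe=2 LLmmssee=1 LlMMSSEE=2 LlMMSSEe=4 LlMMSSee=2 LlMMSsEE=4 LlMMSsEe=8 LlMMSsee=4 LlMMssEE=2 LlMMssEe=4 LlMMssee=2 LlMmSSEE=4 LlMmSSEe=8 LlMmSSee=4 LlMmSsEE=8 LlMmSsEe=16 LlMmSsee=8 LlMmssEE=4 LlMmssEe=8 LlMmssee=4 LlmmSSEE=2 LlmmSSEe=4 LlmmSSee=2 LlmmSsEE=4 LlmmSsEe=8 LlmmSsee=4 LlmmssEE=2 LlmmssEe=4 Llmmssee=2 llMMSSEE=1 llMMSSEe=2 llMMSSee=1 llMMSsEE=2 llMMSsEe=4 llMMSsee=2 llMMssEE=1 llMMssEe=2 llMMssee=1 llMmSSEE=2 llMmSSEe=4 llMmSSee=2 llMmSsEE=4 llMmSsEe=8 llMmSsee=4 llMmssEE=2 llMmssEe=4 llMmssee=2 llmmSSEE=1 llmmSSEe=2 llmmSSee=1 llmmSsEE=2 llmmSsEe=4 llmmSsee=2 llmmssEE=1 llmmssEe=2 llmmssee=1
LLmmSSEE hits 1/256; gcd=1; 1÷1/256÷1 = 1/256

P(LLmmSSEE) = 1/256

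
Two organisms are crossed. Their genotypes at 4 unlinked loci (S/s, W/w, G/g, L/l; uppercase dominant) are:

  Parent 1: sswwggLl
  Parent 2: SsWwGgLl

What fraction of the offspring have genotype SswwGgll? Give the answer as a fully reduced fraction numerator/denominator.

P(SswwGgll) = 1/32

sswwggLl gametes: swgL×8, swgl×8
SsWwGgLl gametes: SWGL×1, SWGl×1, SWgL×1, SWgl×1, SwGL×1, SwGl×1, SwgL×1, Swgl×1, sWGL×1, sWGl×1, sWgL×1, sWgl×1, swGL×1, swGl×1, swgL×1, swgl×1
sswwggLl×SsWwGgLl grid (16·16=256): SsWwGgLL=8 SsWwGgLl=16 SsWwGgll=8 SsWwggLL=8 SsWwggLl=16 SsWwggll=8 SswwGgLL=8 SswwGgLl=16 SswwGgll=8 SswwggLL=8 SswwggLl=16 Sswwggll=8 ssWwGgLL=8 ssWwGgLl=16 ssWwGgll=8 ssWwggLL=8 ssWwggLl=16 ssWwggll=8 sswwGgLL=8 sswwGgLl=16 sswwGgll=8 sswwggLL=8 sswwggLl=16 sswwggll=8
SswwGgll hits 8/256; gcd=8; 8÷8/256÷8 = 1/32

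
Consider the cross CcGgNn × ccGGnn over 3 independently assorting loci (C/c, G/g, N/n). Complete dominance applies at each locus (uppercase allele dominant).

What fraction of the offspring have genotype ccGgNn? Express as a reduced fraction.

CcGgNn gametes: CGN×1, CGn×1, CgN×1, Cgn×1, cGN×1, cGn×1, cgN×1, cgn×1
ccGGnn gametes: cGn×8
CcGgNn×ccGGnn grid (8·8=64): CcGGNn=8 CcGGnn=8 CcGgNn=8 CcGgnn=8 ccGGNn=8 ccGGnn=8 ccGgNn=8 ccGgnn=8
ccGgNn hits 8/64; gcd=8; 8÷8/64÷8 = 1/8

P(ccGgNn) = 1/8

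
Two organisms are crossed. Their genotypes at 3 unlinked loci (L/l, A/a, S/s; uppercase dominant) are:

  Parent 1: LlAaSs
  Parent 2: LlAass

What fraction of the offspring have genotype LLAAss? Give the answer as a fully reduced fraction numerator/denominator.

P(LLAAss) = 1/32

LlAaSs gametes: LAS×1, LAs×1, LaS×1, Las×1, lAS×1, lAs×1, laS×1, las×1
LlAass gametes: LAs×2, Las×2, lAs×2, las×2
LlAaSs×LlAass grid (8·8=64): LLAASs=2 LLAAss=2 LLAaSs=4 LLAass=4 LLaaSs=2 LLaass=2 LlAASs=4 LlAAss=4 LlAaSs=8 LlAass=8 LlaaSs=4 Llaass=4 llAASs=2 llAAss=2 llAaSs=4 llAass=4 llaaSs=2 llaass=2
LLAAss hits 2/64; gcd=2; 2÷2/64÷2 = 1/32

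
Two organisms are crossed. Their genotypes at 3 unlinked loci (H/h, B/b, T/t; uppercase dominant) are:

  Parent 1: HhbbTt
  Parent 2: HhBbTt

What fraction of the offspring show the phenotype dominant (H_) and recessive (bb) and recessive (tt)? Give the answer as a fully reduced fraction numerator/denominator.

P(H_ bb tt) = 3/32

HhbbTt gametes: HbT×2, Hbt×2, hbT×2, hbt×2
HhBbTt gametes: HBT×1, HBt×1, HbT×1, Hbt×1, hBT×1, hBt×1, hbT×1, hbt×1
HhbbTt×HhBbTt grid (8·8=64): HHBbTT=2 HHBbTt=4 HHBbtt=2 HHbbTT=2 HHbbTt=4 HHbbtt=2 HhBbTT=4 HhBbTt=8 HhBbtt=4 HhbbTT=4 HhbbTt=8 Hhbbtt=4 hhBbTT=2 hhBbTt=4 hhBbtt=2 hhbbTT=2 hhbbTt=4 hhbbtt=2
H_ bb tt hits 6/64; gcd=2; 6÷2/64÷2 = 3/32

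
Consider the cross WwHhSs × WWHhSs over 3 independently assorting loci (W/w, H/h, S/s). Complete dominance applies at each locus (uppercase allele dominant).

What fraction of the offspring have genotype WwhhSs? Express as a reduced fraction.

WwHhSs gametes: WHS×1, WHs×1, WhS×1, Whs×1, wHS×1, wHs×1, whS×1, whs×1
WWHhSs gametes: WHS×2, WHs×2, WhS×2, Whs×2
WwHhSs×WWHhSs grid (8·8=64): WWHHSS=2 WWHHSs=4 WWHHss=2 WWHhSS=4 WWHhSs=8 WWHhss=4 WWhhSS=2 WWhhSs=4 WWhhss=2 WwHHSS=2 WwHHSs=4 WwHHss=2 WwHhSS=4 WwHhSs=8 WwHhss=4 WwhhSS=2 WwhhSs=4 Wwhhss=2
WwhhSs hits 4/64; gcd=4; 4÷4/64÷4 = 1/16

P(WwhhSs) = 1/16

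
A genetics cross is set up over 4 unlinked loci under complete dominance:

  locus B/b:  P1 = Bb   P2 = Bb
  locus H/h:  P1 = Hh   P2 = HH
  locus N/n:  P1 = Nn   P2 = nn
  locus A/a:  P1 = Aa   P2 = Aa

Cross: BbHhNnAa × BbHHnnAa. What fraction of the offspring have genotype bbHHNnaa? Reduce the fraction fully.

P(bbHHNnaa) = 1/64

BbHhNnAa gametes: BHNA×1, BHNa×1, BHnA×1, BHna×1, BhNA×1, BhNa×1, BhnA×1, Bhna×1, bHNA×1, bHNa×1, bHnA×1, bHna×1, bhNA×1, bhNa×1, bhnA×1, bhna×1
BbHHnnAa gametes: BHnA×4, BHna×4, bHnA×4, bHna×4
BbHhNnAa×BbHHnnAa grid (16·16=256): BBHHNnAA=4 BBHHNnAa=8 BBHHNnaa=4 BBHHnnAA=4 BBHHnnAa=8 BBHHnnaa=4 BBHhNnAA=4 BBHhNnAa=8 BBHhNnaa=4 BBHhnnAA=4 BBHhnnAa=8 BBHhnnaa=4 BbHHNnAA=8 BbHHNnAa=16 BbHHNnaa=8 BbHHnnAA=8 BbHHnnAa=16 BbHHnnaa=8 BbHhNnAA=8 BbHhNnAa=16 BbHhNnaa=8 BbHhnnAA=8 BbHhnnAa=16 BbHhnnaa=8 bbHHNnAA=4 bbHHNnAa=8 bbHHNnaa=4 bbHHnnAA=4 bbHHnnAa=8 bbHHnnaa=4 bbHhNnAA=4 bbHhNnAa=8 bbHhNnaa=4 bbHhnnAA=4 bbHhnnAa=8 bbHhnnaa=4
bbHHNnaa hits 4/256; gcd=4; 4÷4/256÷4 = 1/64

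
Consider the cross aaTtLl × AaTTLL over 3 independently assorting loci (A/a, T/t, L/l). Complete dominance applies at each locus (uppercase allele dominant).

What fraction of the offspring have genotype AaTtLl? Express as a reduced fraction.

P(AaTtLl) = 1/8

aaTtLl gametes: aTL×2, aTl×2, atL×2, atl×2
AaTTLL gametes: ATL×4, aTL×4
aaTtLl×AaTTLL grid (8·8=64): AaTTLL=8 AaTTLl=8 AaTtLL=8 AaTtLl=8 aaTTLL=8 aaTTLl=8 aaTtLL=8 aaTtLl=8
AaTtLl hits 8/64; gcd=8; 8÷8/64÷8 = 1/8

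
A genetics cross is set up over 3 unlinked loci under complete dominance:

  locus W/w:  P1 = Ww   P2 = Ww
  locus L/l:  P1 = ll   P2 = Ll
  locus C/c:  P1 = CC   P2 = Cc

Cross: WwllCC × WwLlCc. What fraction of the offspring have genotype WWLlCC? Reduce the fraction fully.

WwllCC gametes: WlC×4, wlC×4
WwLlCc gametes: WLC×1, WLc×1, WlC×1, Wlc×1, wLC×1, wLc×1, wlC×1, wlc×1
WwllCC×WwLlCc grid (8·8=64): WWLlCC=4 WWLlCc=4 WWllCC=4 WWllCc=4 WwLlCC=8 WwLlCc=8 WwllCC=8 WwllCc=8 wwLlCC=4 wwLlCc=4 wwllCC=4 wwllCc=4
WWLlCC hits 4/64; gcd=4; 4÷4/64÷4 = 1/16

P(WWLlCC) = 1/16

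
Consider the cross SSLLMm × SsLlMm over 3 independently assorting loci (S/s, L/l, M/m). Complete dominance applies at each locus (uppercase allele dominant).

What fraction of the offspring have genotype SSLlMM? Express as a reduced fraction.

P(SSLlMM) = 1/16

SSLLMm gametes: SLM×4, SLm×4
SsLlMm gametes: SLM×1, SLm×1, SlM×1, Slm×1, sLM×1, sLm×1, slM×1, slm×1
SSLLMm×SsLlMm grid (8·8=64): SSLLMM=4 SSLLMm=8 SSLLmm=4 SSLlMM=4 SSLlMm=8 SSLlmm=4 SsLLMM=4 SsLLMm=8 SsLLmm=4 SsLlMM=4 SsLlMm=8 SsLlmm=4
SSLlMM hits 4/64; gcd=4; 4÷4/64÷4 = 1/16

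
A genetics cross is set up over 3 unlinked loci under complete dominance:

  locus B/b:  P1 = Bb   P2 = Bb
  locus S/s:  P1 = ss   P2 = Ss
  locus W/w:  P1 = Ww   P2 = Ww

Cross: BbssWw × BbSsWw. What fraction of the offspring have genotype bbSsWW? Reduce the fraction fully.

P(bbSsWW) = 1/32

BbssWw gametes: BsW×2, Bsw×2, bsW×2, bsw×2
BbSsWw gametes: BSW×1, BSw×1, BsW×1, Bsw×1, bSW×1, bSw×1, bsW×1, bsw×1
BbssWw×BbSsWw grid (8·8=64): BBSsWW=2 BBSsWw=4 BBSsww=2 BBssWW=2 BBssWw=4 BBssww=2 BbSsWW=4 BbSsWw=8 BbSsww=4 BbssWW=4 BbssWw=8 Bbssww=4 bbSsWW=2 bbSsWw=4 bbSsww=2 bbssWW=2 bbssWw=4 bbssww=2
bbSsWW hits 2/64; gcd=2; 2÷2/64÷2 = 1/32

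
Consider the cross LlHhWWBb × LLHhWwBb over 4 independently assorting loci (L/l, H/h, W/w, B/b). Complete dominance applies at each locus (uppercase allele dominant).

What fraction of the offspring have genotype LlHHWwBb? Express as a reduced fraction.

LlHhWWBb gametes: LHWB×2, LHWb×2, LhWB×2, LhWb×2, lHWB×2, lHWb×2, lhWB×2, lhWb×2
LLHhWwBb gametes: LHWB×2, LHWb×2, LHwB×2, LHwb×2, LhWB×2, LhWb×2, LhwB×2, Lhwb×2
LlHhWWBb×LLHhWwBb grid (16·16=256): LLHHWWBB=4 LLHHWWBb=8 LLHHWWbb=4 LLHHWwBB=4 LLHHWwBb=8 LLHHWwbb=4 LLHhWWBB=8 LLHhWWBb=16 LLHhWWbb=8 LLHhWwBB=8 LLHhWwBb=16 LLHhWwbb=8 LLhhWWBB=4 LLhhWWBb=8 LLhhWWbb=4 LLhhWwBB=4 LLhhWwBb=8 LLhhWwbb=4 LlHHWWBB=4 LlHHWWBb=8 LlHHWWbb=4 LlHHWwBB=4 LlHHWwBb=8 LlHHWwbb=4 LlHhWWBB=8 LlHhWWBb=16 LlHhWWbb=8 LlHhWwBB=8 LlHhWwBb=16 LlHhWwbb=8 LlhhWWBB=4 LlhhWWBb=8 LlhhWWbb=4 LlhhWwBB=4 LlhhWwBb=8 LlhhWwbb=4
LlHHWwBb hits 8/256; gcd=8; 8÷8/256÷8 = 1/32

P(LlHHWwBb) = 1/32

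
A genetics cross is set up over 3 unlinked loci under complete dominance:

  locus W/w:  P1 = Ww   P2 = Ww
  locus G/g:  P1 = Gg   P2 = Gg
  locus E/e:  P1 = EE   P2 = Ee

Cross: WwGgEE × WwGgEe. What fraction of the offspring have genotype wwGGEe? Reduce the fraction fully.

WwGgEE gametes: WGE×2, WgE×2, wGE×2, wgE×2
WwGgEe gametes: WGE×1, WGe×1, WgE×1, Wge×1, wGE×1, wGe×1, wgE×1, wge×1
WwGgEE×WwGgEe grid (8·8=64): WWGGEE=2 WWGGEe=2 WWGgEE=4 WWGgEe=4 WWggEE=2 WWggEe=2 WwGGEE=4 WwGGEe=4 WwGgEE=8 WwGgEe=8 WwggEE=4 WwggEe=4 wwGGEE=2 wwGGEe=2 wwGgEE=4 wwGgEe=4 wwggEE=2 wwggEe=2
wwGGEe hits 2/64; gcd=2; 2÷2/64÷2 = 1/32

P(wwGGEe) = 1/32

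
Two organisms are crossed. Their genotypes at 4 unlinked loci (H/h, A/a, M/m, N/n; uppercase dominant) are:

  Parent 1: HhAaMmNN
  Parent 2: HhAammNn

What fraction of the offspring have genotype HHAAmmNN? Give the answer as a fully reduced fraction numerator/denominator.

P(HHAAmmNN) = 1/64

HhAaMmNN gametes: HAMN×2, HAmN×2, HaMN×2, HamN×2, hAMN×2, hAmN×2, haMN×2, hamN×2
HhAammNn gametes: HAmN×2, HAmn×2, HamN×2, Hamn×2, hAmN×2, hAmn×2, hamN×2, hamn×2
HhAaMmNN×HhAammNn grid (16·16=256): HHAAMmNN=4 HHAAMmNn=4 HHAAmmNN=4 HHAAmmNn=4 HHAaMmNN=8 HHAaMmNn=8 HHAammNN=8 HHAammNn=8 HHaaMmNN=4 HHaaMmNn=4 HHaammNN=4 HHaammNn=4 HhAAMmNN=8 HhAAMmNn=8 HhAAmmNN=8 HhAAmmNn=8 HhAaMmNN=16 HhAaMmNn=16 HhAammNN=16 HhAammNn=16 HhaaMmNN=8 HhaaMmNn=8 HhaammNN=8 HhaammNn=8 hhAAMmNN=4 hhAAMmNn=4 hhAAmmNN=4 hhAAmmNn=4 hhAaMmNN=8 hhAaMmNn=8 hhAammNN=8 hhAammNn=8 hhaaMmNN=4 hhaaMmNn=4 hhaammNN=4 hhaammNn=4
HHAAmmNN hits 4/256; gcd=4; 4÷4/256÷4 = 1/64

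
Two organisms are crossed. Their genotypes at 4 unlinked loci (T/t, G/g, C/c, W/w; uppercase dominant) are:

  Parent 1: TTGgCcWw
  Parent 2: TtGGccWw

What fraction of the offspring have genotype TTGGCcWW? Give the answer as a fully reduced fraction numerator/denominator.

P(TTGGCcWW) = 1/32

TTGgCcWw gametes: TGCW×2, TGCw×2, TGcW×2, TGcw×2, TgCW×2, TgCw×2, TgcW×2, Tgcw×2
TtGGccWw gametes: TGcW×4, TGcw×4, tGcW×4, tGcw×4
TTGgCcWw×TtGGccWw grid (16·16=256): TTGGCcWW=8 TTGGCcWw=16 TTGGCcww=8 TTGGccWW=8 TTGGccWw=16 TTGGccww=8 TTGgCcWW=8 TTGgCcWw=16 TTGgCcww=8 TTGgccWW=8 TTGgccWw=16 TTGgccww=8 TtGGCcWW=8 TtGGCcWw=16 TtGGCcww=8 TtGGccWW=8 TtGGccWw=16 TtGGccww=8 TtGgCcWW=8 TtGgCcWw=16 TtGgCcww=8 TtGgccWW=8 TtGgccWw=16 TtGgccww=8
TTGGCcWW hits 8/256; gcd=8; 8÷8/256÷8 = 1/32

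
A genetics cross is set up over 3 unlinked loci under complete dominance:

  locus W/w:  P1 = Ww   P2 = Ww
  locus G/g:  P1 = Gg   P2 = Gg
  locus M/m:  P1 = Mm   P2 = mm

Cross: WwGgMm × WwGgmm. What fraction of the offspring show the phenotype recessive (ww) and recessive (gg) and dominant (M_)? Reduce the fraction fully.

P(ww gg M_) = 1/32

WwGgMm gametes: WGM×1, WGm×1, WgM×1, Wgm×1, wGM×1, wGm×1, wgM×1, wgm×1
WwGgmm gametes: WGm×2, Wgm×2, wGm×2, wgm×2
WwGgMm×WwGgmm grid (8·8=64): WWGGMm=2 WWGGmm=2 WWGgMm=4 WWGgmm=4 WWggMm=2 WWggmm=2 WwGGMm=4 WwGGmm=4 WwGgMm=8 WwGgmm=8 WwggMm=4 Wwggmm=4 wwGGMm=2 wwGGmm=2 wwGgMm=4 wwGgmm=4 wwggMm=2 wwggmm=2
ww gg M_ hits 2/64; gcd=2; 2÷2/64÷2 = 1/32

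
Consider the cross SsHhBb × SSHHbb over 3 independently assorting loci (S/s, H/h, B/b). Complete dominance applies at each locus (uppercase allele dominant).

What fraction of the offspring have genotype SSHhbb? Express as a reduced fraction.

P(SSHhbb) = 1/8

SsHhBb gametes: SHB×1, SHb×1, ShB×1, Shb×1, sHB×1, sHb×1, shB×1, shb×1
SSHHbb gametes: SHb×8
SsHhBb×SSHHbb grid (8·8=64): SSHHBb=8 SSHHbb=8 SSHhBb=8 SSHhbb=8 SsHHBb=8 SsHHbb=8 SsHhBb=8 SsHhbb=8
SSHhbb hits 8/64; gcd=8; 8÷8/64÷8 = 1/8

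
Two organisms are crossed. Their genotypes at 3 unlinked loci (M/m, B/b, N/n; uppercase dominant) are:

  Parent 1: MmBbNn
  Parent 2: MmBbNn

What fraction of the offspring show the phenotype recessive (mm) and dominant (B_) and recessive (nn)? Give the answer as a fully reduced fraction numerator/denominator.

MmBbNn gametes: MBN×1, MBn×1, MbN×1, Mbn×1, mBN×1, mBn×1, mbN×1, mbn×1
MmBbNn gametes: MBN×1, MBn×1, MbN×1, Mbn×1, mBN×1, mBn×1, mbN×1, mbn×1
MmBbNn×MmBbNn grid (8·8=64): MMBBNN=1 MMBBNn=2 MMBBnn=1 MMBbNN=2 MMBbNn=4 MMBbnn=2 MMbbNN=1 MMbbNn=2 MMbbnn=1 MmBBNN=2 MmBBNn=4 MmBBnn=2 MmBbNN=4 MmBbNn=8 MmBbnn=4 MmbbNN=2 MmbbNn=4 Mmbbnn=2 mmBBNN=1 mmBBNn=2 mmBBnn=1 mmBbNN=2 mmBbNn=4 mmBbnn=2 mmbbNN=1 mmbbNn=2 mmbbnn=1
mm B_ nn hits 3/64; gcd=1; 3÷1/64÷1 = 3/64

P(mm B_ nn) = 3/64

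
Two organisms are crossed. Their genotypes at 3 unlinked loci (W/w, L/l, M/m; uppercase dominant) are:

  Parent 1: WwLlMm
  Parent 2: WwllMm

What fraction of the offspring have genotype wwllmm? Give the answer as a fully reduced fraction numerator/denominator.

P(wwllmm) = 1/32

WwLlMm gametes: WLM×1, WLm×1, WlM×1, Wlm×1, wLM×1, wLm×1, wlM×1, wlm×1
WwllMm gametes: WlM×2, Wlm×2, wlM×2, wlm×2
WwLlMm×WwllMm grid (8·8=64): WWLlMM=2 WWLlMm=4 WWLlmm=2 WWllMM=2 WWllMm=4 WWllmm=2 WwLlMM=4 WwLlMm=8 WwLlmm=4 WwllMM=4 WwllMm=8 Wwllmm=4 wwLlMM=2 wwLlMm=4 wwLlmm=2 wwllMM=2 wwllMm=4 wwllmm=2
wwllmm hits 2/64; gcd=2; 2÷2/64÷2 = 1/32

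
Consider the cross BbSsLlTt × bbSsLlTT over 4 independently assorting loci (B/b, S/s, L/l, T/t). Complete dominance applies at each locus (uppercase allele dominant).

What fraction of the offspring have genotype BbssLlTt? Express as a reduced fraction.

BbSsLlTt gametes: BSLT×1, BSLt×1, BSlT×1, BSlt×1, BsLT×1, BsLt×1, BslT×1, Bslt×1, bSLT×1, bSLt×1, bSlT×1, bSlt×1, bsLT×1, bsLt×1, bslT×1, bslt×1
bbSsLlTT gametes: bSLT×4, bSlT×4, bsLT×4, bslT×4
BbSsLlTt×bbSsLlTT grid (16·16=256): BbSSLLTT=4 BbSSLLTt=4 BbSSLlTT=8 BbSSLlTt=8 BbSSllTT=4 BbSSllTt=4 BbSsLLTT=8 BbSsLLTt=8 BbSsLlTT=16 BbSsLlTt=16 BbSsllTT=8 BbSsllTt=8 BbssLLTT=4 BbssLLTt=4 BbssLlTT=8 BbssLlTt=8 BbssllTT=4 BbssllTt=4 bbSSLLTT=4 bbSSLLTt=4 bbSSLlTT=8 bbSSLlTt=8 bbSSllTT=4 bbSSllTt=4 bbSsLLTT=8 bbSsLLTt=8 bbSsLlTT=16 bbSsLlTt=16 bbSsllTT=8 bbSsllTt=8 bbssLLTT=4 bbssLLTt=4 bbssLlTT=8 bbssLlTt=8 bbssllTT=4 bbssllTt=4
BbssLlTt hits 8/256; gcd=8; 8÷8/256÷8 = 1/32

P(BbssLlTt) = 1/32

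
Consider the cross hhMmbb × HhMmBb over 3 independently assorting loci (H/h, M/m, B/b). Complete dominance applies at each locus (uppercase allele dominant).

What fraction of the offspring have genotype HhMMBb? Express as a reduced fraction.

hhMmbb gametes: hMb×4, hmb×4
HhMmBb gametes: HMB×1, HMb×1, HmB×1, Hmb×1, hMB×1, hMb×1, hmB×1, hmb×1
hhMmbb×HhMmBb grid (8·8=64): HhMMBb=4 HhMMbb=4 HhMmBb=8 HhMmbb=8 HhmmBb=4 Hhmmbb=4 hhMMBb=4 hhMMbb=4 hhMmBb=8 hhMmbb=8 hhmmBb=4 hhmmbb=4
HhMMBb hits 4/64; gcd=4; 4÷4/64÷4 = 1/16

P(HhMMBb) = 1/16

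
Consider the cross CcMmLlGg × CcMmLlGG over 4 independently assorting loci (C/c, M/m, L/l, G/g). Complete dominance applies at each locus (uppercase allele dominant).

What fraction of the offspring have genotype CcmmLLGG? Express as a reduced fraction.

CcMmLlGg gametes: CMLG×1, CMLg×1, CMlG×1, CMlg×1, CmLG×1, CmLg×1, CmlG×1, Cmlg×1, cMLG×1, cMLg×1, cMlG×1, cMlg×1, cmLG×1, cmLg×1, cmlG×1, cmlg×1
CcMmLlGG gametes: CMLG×2, CMlG×2, CmLG×2, CmlG×2, cMLG×2, cMlG×2, cmLG×2, cmlG×2
CcMmLlGg×CcMmLlGG grid (16·16=256): CCMMLLGG=2 CCMMLLGg=2 CCMMLlGG=4 CCMMLlGg=4 CCMMllGG=2 CCMMllGg=2 CCMmLLGG=4 CCMmLLGg=4 CCMmLlGG=8 CCMmLlGg=8 CCMmllGG=4 CCMmllGg=4 CCmmLLGG=2 CCmmLLGg=2 CCmmLlGG=4 CCmmLlGg=4 CCmmllGG=2 CCmmllGg=2 CcMMLLGG=4 CcMMLLGg=4 CcMMLlGG=8 CcMMLlGg=8 CcMMllGG=4 CcMMllGg=4 CcMmLLGG=8 CcMmLLGg=8 CcMmLlGG=16 CcMmLlGg=16 CcMmllGG=8 CcMmllGg=8 CcmmLLGG=4 CcmmLLGg=4 CcmmLlGG=8 CcmmLlGg=8 CcmmllGG=4 CcmmllGg=4 ccMMLLGG=2 ccMMLLGg=2 ccMMLlGG=4 ccMMLlGg=4 ccMMllGG=2 ccMMllGg=2 ccMmLLGG=4 ccMmLLGg=4 ccMmLlGG=8 ccMmLlGg=8 ccMmllGG=4 ccMmllGg=4 ccmmLLGG=2 ccmmLLGg=2 ccmmLlGG=4 ccmmLlGg=4 ccmmllGG=2 ccmmllGg=2
CcmmLLGG hits 4/256; gcd=4; 4÷4/256÷4 = 1/64

P(CcmmLLGG) = 1/64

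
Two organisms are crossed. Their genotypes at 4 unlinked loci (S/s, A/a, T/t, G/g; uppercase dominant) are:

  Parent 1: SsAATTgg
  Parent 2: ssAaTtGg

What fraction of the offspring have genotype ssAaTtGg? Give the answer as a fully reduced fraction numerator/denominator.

P(ssAaTtGg) = 1/16

SsAATTgg gametes: SATg×8, sATg×8
ssAaTtGg gametes: sATG×2, sATg×2, sAtG×2, sAtg×2, saTG×2, saTg×2, satG×2, satg×2
SsAATTgg×ssAaTtGg grid (16·16=256): SsAATTGg=16 SsAATTgg=16 SsAATtGg=16 SsAATtgg=16 SsAaTTGg=16 SsAaTTgg=16 SsAaTtGg=16 SsAaTtgg=16 ssAATTGg=16 ssAATTgg=16 ssAATtGg=16 ssAATtgg=16 ssAaTTGg=16 ssAaTTgg=16 ssAaTtGg=16 ssAaTtgg=16
ssAaTtGg hits 16/256; gcd=16; 16÷16/256÷16 = 1/16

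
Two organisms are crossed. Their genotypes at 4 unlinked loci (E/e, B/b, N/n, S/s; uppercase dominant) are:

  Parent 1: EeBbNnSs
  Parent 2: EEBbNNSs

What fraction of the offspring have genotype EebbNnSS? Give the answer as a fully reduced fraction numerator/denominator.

EeBbNnSs gametes: EBNS×1, EBNs×1, EBnS×1, EBns×1, EbNS×1, EbNs×1, EbnS×1, Ebns×1, eBNS×1, eBNs×1, eBnS×1, eBns×1, ebNS×1, ebNs×1, ebnS×1, ebns×1
EEBbNNSs gametes: EBNS×4, EBNs×4, EbNS×4, EbNs×4
EeBbNnSs×EEBbNNSs grid (16·16=256): EEBBNNSS=4 EEBBNNSs=8 EEBBNNss=4 EEBBNnSS=4 EEBBNnSs=8 EEBBNnss=4 EEBbNNSS=8 EEBbNNSs=16 EEBbNNss=8 EEBbNnSS=8 EEBbNnSs=16 EEBbNnss=8 EEbbNNSS=4 EEbbNNSs=8 EEbbNNss=4 EEbbNnSS=4 EEbbNnSs=8 EEbbNnss=4 EeBBNNSS=4 EeBBNNSs=8 EeBBNNss=4 EeBBNnSS=4 EeBBNnSs=8 EeBBNnss=4 EeBbNNSS=8 EeBbNNSs=16 EeBbNNss=8 EeBbNnSS=8 EeBbNnSs=16 EeBbNnss=8 EebbNNSS=4 EebbNNSs=8 EebbNNss=4 EebbNnSS=4 EebbNnSs=8 EebbNnss=4
EebbNnSS hits 4/256; gcd=4; 4÷4/256÷4 = 1/64

P(EebbNnSS) = 1/64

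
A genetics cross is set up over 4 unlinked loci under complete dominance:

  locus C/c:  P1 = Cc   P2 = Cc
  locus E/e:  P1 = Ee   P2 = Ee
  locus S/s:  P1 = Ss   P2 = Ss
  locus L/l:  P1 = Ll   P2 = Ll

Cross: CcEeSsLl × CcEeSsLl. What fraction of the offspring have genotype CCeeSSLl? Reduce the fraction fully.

P(CCeeSSLl) = 1/128

CcEeSsLl gametes: CESL×1, CESl×1, CEsL×1, CEsl×1, CeSL×1, CeSl×1, CesL×1, Cesl×1, cESL×1, cESl×1, cEsL×1, cEsl×1, ceSL×1, ceSl×1, cesL×1, cesl×1
CcEeSsLl gametes: CESL×1, CESl×1, CEsL×1, CEsl×1, CeSL×1, CeSl×1, CesL×1, Cesl×1, cESL×1, cESl×1, cEsL×1, cEsl×1, ceSL×1, ceSl×1, cesL×1, cesl×1
CcEeSsLl×CcEeSsLl grid (16·16=256): CCEESSLL=1 CCEESSLl=2 CCEESSll=1 CCEESsLL=2 CCEESsLl=4 CCEESsll=2 CCEEssLL=1 CCEEssLl=2 CCEEssll=1 CCEeSSLL=2 CCEeSSLl=4 CCEeSSll=2 CCEeSsLL=4 CCEeSsLl=8 CCEeSsll=4 CCEessLL=2 CCEessLl=4 CCEessll=2 CCeeSSLL=1 CCeeSSLl=2 CCeeSSll=1 CCeeSsLL=2 CCeeSsLl=4 CCeeSsll=2 CCeessLL=1 CCeessLl=2 CCeessll=1 CcEESSLL=2 CcEESSLl=4 CcEESSll=2 CcEESsLL=4 CcEESsLl=8 CcEESsll=4 CcEEssLL=2 CcEEssLl=4 CcEEssll=2 CcEeSSLL=4 CcEeSSLl=8 CcEeSSll=4 CcEeSsLL=8 CcEeSsLl=16 CcEeSsll=8 CcEessLL=4 CcEessLl=8 CcEessll=4 CceeSSLL=2 CceeSSLl=4 CceeSSll=2 CceeSsLL=4 CceeSsLl=8 CceeSsll=4 CceessLL=2 CceessLl=4 Cceessll=2 ccEESSLL=1 ccEESSLl=2 ccEESSll=1 ccEESsLL=2 ccEESsLl=4 ccEESsll=2 ccEEssLL=1 ccEEssLl=2 ccEEssll=1 ccEeSSLL=2 ccEeSSLl=4 ccEeSSll=2 ccEeSsLL=4 ccEeSsLl=8 ccEeSsll=4 ccEessLL=2 ccEessLl=4 ccEessll=2 cceeSSLL=1 cceeSSLl=2 cceeSSll=1 cceeSsLL=2 cceeSsLl=4 cceeSsll=2 cceessLL=1 cceessLl=2 cceessll=1
CCeeSSLl hits 2/256; gcd=2; 2÷2/256÷2 = 1/128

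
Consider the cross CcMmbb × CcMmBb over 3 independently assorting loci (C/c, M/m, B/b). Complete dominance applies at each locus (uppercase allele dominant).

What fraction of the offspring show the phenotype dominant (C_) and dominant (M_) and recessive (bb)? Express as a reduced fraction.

P(C_ M_ bb) = 9/32

CcMmbb gametes: CMb×2, Cmb×2, cMb×2, cmb×2
CcMmBb gametes: CMB×1, CMb×1, CmB×1, Cmb×1, cMB×1, cMb×1, cmB×1, cmb×1
CcMmbb×CcMmBb grid (8·8=64): CCMMBb=2 CCMMbb=2 CCMmBb=4 CCMmbb=4 CCmmBb=2 CCmmbb=2 CcMMBb=4 CcMMbb=4 CcMmBb=8 CcMmbb=8 CcmmBb=4 Ccmmbb=4 ccMMBb=2 ccMMbb=2 ccMmBb=4 ccMmbb=4 ccmmBb=2 ccmmbb=2
C_ M_ bb hits 18/64; gcd=2; 18÷2/64÷2 = 9/32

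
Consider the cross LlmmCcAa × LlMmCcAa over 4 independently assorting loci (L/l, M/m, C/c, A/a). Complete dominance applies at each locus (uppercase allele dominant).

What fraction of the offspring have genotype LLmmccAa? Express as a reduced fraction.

LlmmCcAa gametes: LmCA×2, LmCa×2, LmcA×2, Lmca×2, lmCA×2, lmCa×2, lmcA×2, lmca×2
LlMmCcAa gametes: LMCA×1, LMCa×1, LMcA×1, LMca×1, LmCA×1, LmCa×1, LmcA×1, Lmca×1, lMCA×1, lMCa×1, lMcA×1, lMca×1, lmCA×1, lmCa×1, lmcA×1, lmca×1
LlmmCcAa×LlMmCcAa grid (16·16=256): LLMmCCAA=2 LLMmCCAa=4 LLMmCCaa=2 LLMmCcAA=4 LLMmCcAa=8 LLMmCcaa=4 LLMmccAA=2 LLMmccAa=4 LLMmccaa=2 LLmmCCAA=2 LLmmCCAa=4 LLmmCCaa=2 LLmmCcAA=4 LLmmCcAa=8 LLmmCcaa=4 LLmmccAA=2 LLmmccAa=4 LLmmccaa=2 LlMmCCAA=4 LlMmCCAa=8 LlMmCCaa=4 LlMmCcAA=8 LlMmCcAa=16 LlMmCcaa=8 LlMmccAA=4 LlMmccAa=8 LlMmccaa=4 LlmmCCAA=4 LlmmCCAa=8 LlmmCCaa=4 LlmmCcAA=8 LlmmCcAa=16 LlmmCcaa=8 LlmmccAA=4 LlmmccAa=8 Llmmccaa=4 llMmCCAA=2 llMmCCAa=4 llMmCCaa=2 llMmCcAA=4 llMmCcAa=8 llMmCcaa=4 llMmccAA=2 llMmccAa=4 llMmccaa=2 llmmCCAA=2 llmmCCAa=4 llmmCCaa=2 llmmCcAA=4 llmmCcAa=8 llmmCcaa=4 llmmccAA=2 llmmccAa=4 llmmccaa=2
LLmmccAa hits 4/256; gcd=4; 4÷4/256÷4 = 1/64

P(LLmmccAa) = 1/64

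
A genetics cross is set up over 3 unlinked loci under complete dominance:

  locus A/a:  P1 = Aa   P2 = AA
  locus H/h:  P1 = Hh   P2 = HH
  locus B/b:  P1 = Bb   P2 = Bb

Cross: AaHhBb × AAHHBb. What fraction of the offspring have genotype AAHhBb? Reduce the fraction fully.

P(AAHhBb) = 1/8

AaHhBb gametes: AHB×1, AHb×1, AhB×1, Ahb×1, aHB×1, aHb×1, ahB×1, ahb×1
AAHHBb gametes: AHB×4, AHb×4
AaHhBb×AAHHBb grid (8·8=64): AAHHBB=4 AAHHBb=8 AAHHbb=4 AAHhBB=4 AAHhBb=8 AAHhbb=4 AaHHBB=4 AaHHBb=8 AaHHbb=4 AaHhBB=4 AaHhBb=8 AaHhbb=4
AAHhBb hits 8/64; gcd=8; 8÷8/64÷8 = 1/8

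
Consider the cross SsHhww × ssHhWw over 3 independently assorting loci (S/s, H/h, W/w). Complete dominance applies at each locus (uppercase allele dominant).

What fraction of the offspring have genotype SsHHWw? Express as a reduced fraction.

P(SsHHWw) = 1/16

SsHhww gametes: SHw×2, Shw×2, sHw×2, shw×2
ssHhWw gametes: sHW×2, sHw×2, shW×2, shw×2
SsHhww×ssHhWw grid (8·8=64): SsHHWw=4 SsHHww=4 SsHhWw=8 SsHhww=8 SshhWw=4 Sshhww=4 ssHHWw=4 ssHHww=4 ssHhWw=8 ssHhww=8 sshhWw=4 sshhww=4
SsHHWw hits 4/64; gcd=4; 4÷4/64÷4 = 1/16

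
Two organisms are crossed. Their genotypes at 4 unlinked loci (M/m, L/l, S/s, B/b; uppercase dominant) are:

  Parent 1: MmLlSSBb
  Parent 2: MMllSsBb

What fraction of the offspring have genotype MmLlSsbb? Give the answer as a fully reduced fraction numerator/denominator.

P(MmLlSsbb) = 1/32

MmLlSSBb gametes: MLSB×2, MLSb×2, MlSB×2, MlSb×2, mLSB×2, mLSb×2, mlSB×2, mlSb×2
MMllSsBb gametes: MlSB×4, MlSb×4, MlsB×4, Mlsb×4
MmLlSSBb×MMllSsBb grid (16·16=256): MMLlSSBB=8 MMLlSSBb=16 MMLlSSbb=8 MMLlSsBB=8 MMLlSsBb=16 MMLlSsbb=8 MMllSSBB=8 MMllSSBb=16 MMllSSbb=8 MMllSsBB=8 MMllSsBb=16 MMllSsbb=8 MmLlSSBB=8 MmLlSSBb=16 MmLlSSbb=8 MmLlSsBB=8 MmLlSsBb=16 MmLlSsbb=8 MmllSSBB=8 MmllSSBb=16 MmllSSbb=8 MmllSsBB=8 MmllSsBb=16 MmllSsbb=8
MmLlSsbb hits 8/256; gcd=8; 8÷8/256÷8 = 1/32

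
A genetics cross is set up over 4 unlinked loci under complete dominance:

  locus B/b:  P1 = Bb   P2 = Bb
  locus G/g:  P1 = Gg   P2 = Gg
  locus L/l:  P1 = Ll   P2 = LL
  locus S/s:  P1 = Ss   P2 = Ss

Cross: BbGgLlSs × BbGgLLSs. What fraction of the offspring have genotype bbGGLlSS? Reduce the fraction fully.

BbGgLlSs gametes: BGLS×1, BGLs×1, BGlS×1, BGls×1, BgLS×1, BgLs×1, BglS×1, Bgls×1, bGLS×1, bGLs×1, bGlS×1, bGls×1, bgLS×1, bgLs×1, bglS×1, bgls×1
BbGgLLSs gametes: BGLS×2, BGLs×2, BgLS×2, BgLs×2, bGLS×2, bGLs×2, bgLS×2, bgLs×2
BbGgLlSs×BbGgLLSs grid (16·16=256): BBGGLLSS=2 BBGGLLSs=4 BBGGLLss=2 BBGGLlSS=2 BBGGLlSs=4 BBGGLlss=2 BBGgLLSS=4 BBGgLLSs=8 BBGgLLss=4 BBGgLlSS=4 BBGgLlSs=8 BBGgLlss=4 BBggLLSS=2 BBggLLSs=4 BBggLLss=2 BBggLlSS=2 BBggLlSs=4 BBggLlss=2 BbGGLLSS=4 BbGGLLSs=8 BbGGLLss=4 BbGGLlSS=4 BbGGLlSs=8 BbGGLlss=4 BbGgLLSS=8 BbGgLLSs=16 BbGgLLss=8 BbGgLlSS=8 BbGgLlSs=16 BbGgLlss=8 BbggLLSS=4 BbggLLSs=8 BbggLLss=4 BbggLlSS=4 BbggLlSs=8 BbggLlss=4 bbGGLLSS=2 bbGGLLSs=4 bbGGLLss=2 bbGGLlSS=2 bbGGLlSs=4 bbGGLlss=2 bbGgLLSS=4 bbGgLLSs=8 bbGgLLss=4 bbGgLlSS=4 bbGgLlSs=8 bbGgLlss=4 bbggLLSS=2 bbggLLSs=4 bbggLLss=2 bbggLlSS=2 bbggLlSs=4 bbggLlss=2
bbGGLlSS hits 2/256; gcd=2; 2÷2/256÷2 = 1/128

P(bbGGLlSS) = 1/128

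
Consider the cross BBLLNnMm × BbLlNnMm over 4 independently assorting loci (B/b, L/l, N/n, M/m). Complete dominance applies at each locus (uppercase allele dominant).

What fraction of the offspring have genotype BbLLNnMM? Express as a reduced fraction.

BBLLNnMm gametes: BLNM×4, BLNm×4, BLnM×4, BLnm×4
BbLlNnMm gametes: BLNM×1, BLNm×1, BLnM×1, BLnm×1, BlNM×1, BlNm×1, BlnM×1, Blnm×1, bLNM×1, bLNm×1, bLnM×1, bLnm×1, blNM×1, blNm×1, blnM×1, blnm×1
BBLLNnMm×BbLlNnMm grid (16·16=256): BBLLNNMM=4 BBLLNNMm=8 BBLLNNmm=4 BBLLNnMM=8 BBLLNnMm=16 BBLLNnmm=8 BBLLnnMM=4 BBLLnnMm=8 BBLLnnmm=4 BBLlNNMM=4 BBLlNNMm=8 BBLlNNmm=4 BBLlNnMM=8 BBLlNnMm=16 BBLlNnmm=8 BBLlnnMM=4 BBLlnnMm=8 BBLlnnmm=4 BbLLNNMM=4 BbLLNNMm=8 BbLLNNmm=4 BbLLNnMM=8 BbLLNnMm=16 BbLLNnmm=8 BbLLnnMM=4 BbLLnnMm=8 BbLLnnmm=4 BbLlNNMM=4 BbLlNNMm=8 BbLlNNmm=4 BbLlNnMM=8 BbLlNnMm=16 BbLlNnmm=8 BbLlnnMM=4 BbLlnnMm=8 BbLlnnmm=4
BbLLNnMM hits 8/256; gcd=8; 8÷8/256÷8 = 1/32

P(BbLLNnMM) = 1/32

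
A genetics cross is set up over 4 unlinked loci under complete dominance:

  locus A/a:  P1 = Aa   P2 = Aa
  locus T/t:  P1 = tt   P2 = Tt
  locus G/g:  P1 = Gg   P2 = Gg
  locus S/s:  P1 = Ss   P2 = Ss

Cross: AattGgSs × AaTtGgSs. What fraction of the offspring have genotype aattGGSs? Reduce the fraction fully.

P(aattGGSs) = 1/64

AattGgSs gametes: AtGS×2, AtGs×2, AtgS×2, Atgs×2, atGS×2, atGs×2, atgS×2, atgs×2
AaTtGgSs gametes: ATGS×1, ATGs×1, ATgS×1, ATgs×1, AtGS×1, AtGs×1, AtgS×1, Atgs×1, aTGS×1, aTGs×1, aTgS×1, aTgs×1, atGS×1, atGs×1, atgS×1, atgs×1
AattGgSs×AaTtGgSs grid (16·16=256): AATtGGSS=2 AATtGGSs=4 AATtGGss=2 AATtGgSS=4 AATtGgSs=8 AATtGgss=4 AATtggSS=2 AATtggSs=4 AATtggss=2 AAttGGSS=2 AAttGGSs=4 AAttGGss=2 AAttGgSS=4 AAttGgSs=8 AAttGgss=4 AAttggSS=2 AAttggSs=4 AAttggss=2 AaTtGGSS=4 AaTtGGSs=8 AaTtGGss=4 AaTtGgSS=8 AaTtGgSs=16 AaTtGgss=8 AaTtggSS=4 AaTtggSs=8 AaTtggss=4 AattGGSS=4 AattGGSs=8 AattGGss=4 AattGgSS=8 AattGgSs=16 AattGgss=8 AattggSS=4 AattggSs=8 Aattggss=4 aaTtGGSS=2 aaTtGGSs=4 aaTtGGss=2 aaTtGgSS=4 aaTtGgSs=8 aaTtGgss=4 aaTtggSS=2 aaTtggSs=4 aaTtggss=2 aattGGSS=2 aattGGSs=4 aattGGss=2 aattGgSS=4 aattGgSs=8 aattGgss=4 aattggSS=2 aattggSs=4 aattggss=2
aattGGSs hits 4/256; gcd=4; 4÷4/256÷4 = 1/64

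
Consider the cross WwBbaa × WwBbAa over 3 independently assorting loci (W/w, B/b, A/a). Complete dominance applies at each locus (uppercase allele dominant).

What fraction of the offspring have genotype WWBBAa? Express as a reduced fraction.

P(WWBBAa) = 1/32

WwBbaa gametes: WBa×2, Wba×2, wBa×2, wba×2
WwBbAa gametes: WBA×1, WBa×1, WbA×1, Wba×1, wBA×1, wBa×1, wbA×1, wba×1
WwBbaa×WwBbAa grid (8·8=64): WWBBAa=2 WWBBaa=2 WWBbAa=4 WWBbaa=4 WWbbAa=2 WWbbaa=2 WwBBAa=4 WwBBaa=4 WwBbAa=8 WwBbaa=8 WwbbAa=4 Wwbbaa=4 wwBBAa=2 wwBBaa=2 wwBbAa=4 wwBbaa=4 wwbbAa=2 wwbbaa=2
WWBBAa hits 2/64; gcd=2; 2÷2/64÷2 = 1/32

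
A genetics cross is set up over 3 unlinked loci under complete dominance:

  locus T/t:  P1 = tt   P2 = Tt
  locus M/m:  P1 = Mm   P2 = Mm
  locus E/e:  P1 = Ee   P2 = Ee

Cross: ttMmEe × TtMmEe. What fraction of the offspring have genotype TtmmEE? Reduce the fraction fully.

ttMmEe gametes: tME×2, tMe×2, tmE×2, tme×2
TtMmEe gametes: TME×1, TMe×1, TmE×1, Tme×1, tME×1, tMe×1, tmE×1, tme×1
ttMmEe×TtMmEe grid (8·8=64): TtMMEE=2 TtMMEe=4 TtMMee=2 TtMmEE=4 TtMmEe=8 TtMmee=4 TtmmEE=2 TtmmEe=4 Ttmmee=2 ttMMEE=2 ttMMEe=4 ttMMee=2 ttMmEE=4 ttMmEe=8 ttMmee=4 ttmmEE=2 ttmmEe=4 ttmmee=2
TtmmEE hits 2/64; gcd=2; 2÷2/64÷2 = 1/32

P(TtmmEE) = 1/32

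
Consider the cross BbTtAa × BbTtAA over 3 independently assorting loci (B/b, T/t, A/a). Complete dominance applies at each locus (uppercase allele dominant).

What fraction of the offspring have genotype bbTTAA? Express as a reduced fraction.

P(bbTTAA) = 1/32

BbTtAa gametes: BTA×1, BTa×1, BtA×1, Bta×1, bTA×1, bTa×1, btA×1, bta×1
BbTtAA gametes: BTA×2, BtA×2, bTA×2, btA×2
BbTtAa×BbTtAA grid (8·8=64): BBTTAA=2 BBTTAa=2 BBTtAA=4 BBTtAa=4 BBttAA=2 BBttAa=2 BbTTAA=4 BbTTAa=4 BbTtAA=8 BbTtAa=8 BbttAA=4 BbttAa=4 bbTTAA=2 bbTTAa=2 bbTtAA=4 bbTtAa=4 bbttAA=2 bbttAa=2
bbTTAA hits 2/64; gcd=2; 2÷2/64÷2 = 1/32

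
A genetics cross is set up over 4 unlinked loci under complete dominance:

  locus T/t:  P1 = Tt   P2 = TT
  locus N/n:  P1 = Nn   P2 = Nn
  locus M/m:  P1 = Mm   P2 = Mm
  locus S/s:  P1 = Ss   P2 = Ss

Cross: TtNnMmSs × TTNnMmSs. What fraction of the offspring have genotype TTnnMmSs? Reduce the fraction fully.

P(TTnnMmSs) = 1/32

TtNnMmSs gametes: TNMS×1, TNMs×1, TNmS×1, TNms×1, TnMS×1, TnMs×1, TnmS×1, Tnms×1, tNMS×1, tNMs×1, tNmS×1, tNms×1, tnMS×1, tnMs×1, tnmS×1, tnms×1
TTNnMmSs gametes: TNMS×2, TNMs×2, TNmS×2, TNms×2, TnMS×2, TnMs×2, TnmS×2, Tnms×2
TtNnMmSs×TTNnMmSs grid (16·16=256): TTNNMMSS=2 TTNNMMSs=4 TTNNMMss=2 TTNNMmSS=4 TTNNMmSs=8 TTNNMmss=4 TTNNmmSS=2 TTNNmmSs=4 TTNNmmss=2 TTNnMMSS=4 TTNnMMSs=8 TTNnMMss=4 TTNnMmSS=8 TTNnMmSs=16 TTNnMmss=8 TTNnmmSS=4 TTNnmmSs=8 TTNnmmss=4 TTnnMMSS=2 TTnnMMSs=4 TTnnMMss=2 TTnnMmSS=4 TTnnMmSs=8 TTnnMmss=4 TTnnmmSS=2 TTnnmmSs=4 TTnnmmss=2 TtNNMMSS=2 TtNNMMSs=4 TtNNMMss=2 TtNNMmSS=4 TtNNMmSs=8 TtNNMmss=4 TtNNmmSS=2 TtNNmmSs=4 TtNNmmss=2 TtNnMMSS=4 TtNnMMSs=8 TtNnMMss=4 TtNnMmSS=8 TtNnMmSs=16 TtNnMmss=8 TtNnmmSS=4 TtNnmmSs=8 TtNnmmss=4 TtnnMMSS=2 TtnnMMSs=4 TtnnMMss=2 TtnnMmSS=4 TtnnMmSs=8 TtnnMmss=4 TtnnmmSS=2 TtnnmmSs=4 Ttnnmmss=2
TTnnMmSs hits 8/256; gcd=8; 8÷8/256÷8 = 1/32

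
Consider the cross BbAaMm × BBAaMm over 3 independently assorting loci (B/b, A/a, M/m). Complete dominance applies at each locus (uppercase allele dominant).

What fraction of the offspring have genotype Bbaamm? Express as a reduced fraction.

BbAaMm gametes: BAM×1, BAm×1, BaM×1, Bam×1, bAM×1, bAm×1, baM×1, bam×1
BBAaMm gametes: BAM×2, BAm×2, BaM×2, Bam×2
BbAaMm×BBAaMm grid (8·8=64): BBAAMM=2 BBAAMm=4 BBAAmm=2 BBAaMM=4 BBAaMm=8 BBAamm=4 BBaaMM=2 BBaaMm=4 BBaamm=2 BbAAMM=2 BbAAMm=4 BbAAmm=2 BbAaMM=4 BbAaMm=8 BbAamm=4 BbaaMM=2 BbaaMm=4 Bbaamm=2
Bbaamm hits 2/64; gcd=2; 2÷2/64÷2 = 1/32

P(Bbaamm) = 1/32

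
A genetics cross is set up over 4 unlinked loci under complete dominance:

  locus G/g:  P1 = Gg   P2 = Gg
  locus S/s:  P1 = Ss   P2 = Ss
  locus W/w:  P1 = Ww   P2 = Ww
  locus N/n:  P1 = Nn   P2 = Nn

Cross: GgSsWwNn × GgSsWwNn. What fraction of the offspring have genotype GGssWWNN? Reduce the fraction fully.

P(GGssWWNN) = 1/256

GgSsWwNn gametes: GSWN×1, GSWn×1, GSwN×1, GSwn×1, GsWN×1, GsWn×1, GswN×1, Gswn×1, gSWN×1, gSWn×1, gSwN×1, gSwn×1, gsWN×1, gsWn×1, gswN×1, gswn×1
GgSsWwNn gametes: GSWN×1, GSWn×1, GSwN×1, GSwn×1, GsWN×1, GsWn×1, GswN×1, Gswn×1, gSWN×1, gSWn×1, gSwN×1, gSwn×1, gsWN×1, gsWn×1, gswN×1, gswn×1
GgSsWwNn×GgSsWwNn grid (16·16=256): GGSSWWNN=1 GGSSWWNn=2 GGSSWWnn=1 GGSSWwNN=2 GGSSWwNn=4 GGSSWwnn=2 GGSSwwNN=1 GGSSwwNn=2 GGSSwwnn=1 GGSsWWNN=2 GGSsWWNn=4 GGSsWWnn=2 GGSsWwNN=4 GGSsWwNn=8 GGSsWwnn=4 GGSswwNN=2 GGSswwNn=4 GGSswwnn=2 GGssWWNN=1 GGssWWNn=2 GGssWWnn=1 GGssWwNN=2 GGssWwNn=4 GGssWwnn=2 GGsswwNN=1 GGsswwNn=2 GGsswwnn=1 GgSSWWNN=2 GgSSWWNn=4 GgSSWWnn=2 GgSSWwNN=4 GgSSWwNn=8 GgSSWwnn=4 GgSSwwNN=2 GgSSwwNn=4 GgSSwwnn=2 GgSsWWNN=4 GgSsWWNn=8 GgSsWWnn=4 GgSsWwNN=8 GgSsWwNn=16 GgSsWwnn=8 GgSswwNN=4 GgSswwNn=8 GgSswwnn=4 GgssWWNN=2 GgssWWNn=4 GgssWWnn=2 GgssWwNN=4 GgssWwNn=8 GgssWwnn=4 GgsswwNN=2 GgsswwNn=4 Ggsswwnn=2 ggSSWWNN=1 ggSSWWNn=2 ggSSWWnn=1 ggSSWwNN=2 ggSSWwNn=4 ggSSWwnn=2 ggSSwwNN=1 ggSSwwNn=2 ggSSwwnn=1 ggSsWWNN=2 ggSsWWNn=4 ggSsWWnn=2 ggSsWwNN=4 ggSsWwNn=8 ggSsWwnn=4 ggSswwNN=2 ggSswwNn=4 ggSswwnn=2 ggssWWNN=1 ggssWWNn=2 ggssWWnn=1 ggssWwNN=2 ggssWwNn=4 ggssWwnn=2 ggsswwNN=1 ggsswwNn=2 ggsswwnn=1
GGssWWNN hits 1/256; gcd=1; 1÷1/256÷1 = 1/256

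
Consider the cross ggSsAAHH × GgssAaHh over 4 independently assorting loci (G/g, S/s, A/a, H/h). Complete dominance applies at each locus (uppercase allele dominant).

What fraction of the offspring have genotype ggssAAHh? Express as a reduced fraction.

ggSsAAHH gametes: gSAH×8, gsAH×8
GgssAaHh gametes: GsAH×2, GsAh×2, GsaH×2, Gsah×2, gsAH×2, gsAh×2, gsaH×2, gsah×2
ggSsAAHH×GgssAaHh grid (16·16=256): GgSsAAHH=16 GgSsAAHh=16 GgSsAaHH=16 GgSsAaHh=16 GgssAAHH=16 GgssAAHh=16 GgssAaHH=16 GgssAaHh=16 ggSsAAHH=16 ggSsAAHh=16 ggSsAaHH=16 ggSsAaHh=16 ggssAAHH=16 ggssAAHh=16 ggssAaHH=16 ggssAaHh=16
ggssAAHh hits 16/256; gcd=16; 16÷16/256÷16 = 1/16

P(ggssAAHh) = 1/16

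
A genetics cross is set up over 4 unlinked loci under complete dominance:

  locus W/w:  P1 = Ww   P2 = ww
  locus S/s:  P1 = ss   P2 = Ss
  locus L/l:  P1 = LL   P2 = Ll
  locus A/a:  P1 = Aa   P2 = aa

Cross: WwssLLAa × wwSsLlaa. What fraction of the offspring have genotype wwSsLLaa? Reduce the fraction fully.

WwssLLAa gametes: WsLA×4, WsLa×4, wsLA×4, wsLa×4
wwSsLlaa gametes: wSLa×4, wSla×4, wsLa×4, wsla×4
WwssLLAa×wwSsLlaa grid (16·16=256): WwSsLLAa=16 WwSsLLaa=16 WwSsLlAa=16 WwSsLlaa=16 WwssLLAa=16 WwssLLaa=16 WwssLlAa=16 WwssLlaa=16 wwSsLLAa=16 wwSsLLaa=16 wwSsLlAa=16 wwSsLlaa=16 wwssLLAa=16 wwssLLaa=16 wwssLlAa=16 wwssLlaa=16
wwSsLLaa hits 16/256; gcd=16; 16÷16/256÷16 = 1/16

P(wwSsLLaa) = 1/16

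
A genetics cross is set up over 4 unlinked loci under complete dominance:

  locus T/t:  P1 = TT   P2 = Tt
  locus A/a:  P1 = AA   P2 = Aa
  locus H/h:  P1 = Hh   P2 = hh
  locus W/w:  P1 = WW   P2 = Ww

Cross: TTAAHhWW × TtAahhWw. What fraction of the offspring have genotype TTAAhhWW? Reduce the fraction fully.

TTAAHhWW gametes: TAHW×8, TAhW×8
TtAahhWw gametes: TAhW×2, TAhw×2, TahW×2, Tahw×2, tAhW×2, tAhw×2, tahW×2, tahw×2
TTAAHhWW×TtAahhWw grid (16·16=256): TTAAHhWW=16 TTAAHhWw=16 TTAAhhWW=16 TTAAhhWw=16 TTAaHhWW=16 TTAaHhWw=16 TTAahhWW=16 TTAahhWw=16 TtAAHhWW=16 TtAAHhWw=16 TtAAhhWW=16 TtAAhhWw=16 TtAaHhWW=16 TtAaHhWw=16 TtAahhWW=16 TtAahhWw=16
TTAAhhWW hits 16/256; gcd=16; 16÷16/256÷16 = 1/16

P(TTAAhhWW) = 1/16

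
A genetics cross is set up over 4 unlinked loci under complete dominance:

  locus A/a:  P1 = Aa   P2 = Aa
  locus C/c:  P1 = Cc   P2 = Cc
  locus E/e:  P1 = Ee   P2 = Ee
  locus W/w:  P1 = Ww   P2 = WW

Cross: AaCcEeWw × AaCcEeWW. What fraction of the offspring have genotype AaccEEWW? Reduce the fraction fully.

P(AaccEEWW) = 1/64

AaCcEeWw gametes: ACEW×1, ACEw×1, ACeW×1, ACew×1, AcEW×1, AcEw×1, AceW×1, Acew×1, aCEW×1, aCEw×1, aCeW×1, aCew×1, acEW×1, acEw×1, aceW×1, acew×1
AaCcEeWW gametes: ACEW×2, ACeW×2, AcEW×2, AceW×2, aCEW×2, aCeW×2, acEW×2, aceW×2
AaCcEeWw×AaCcEeWW grid (16·16=256): AACCEEWW=2 AACCEEWw=2 AACCEeWW=4 AACCEeWw=4 AACCeeWW=2 AACCeeWw=2 AACcEEWW=4 AACcEEWw=4 AACcEeWW=8 AACcEeWw=8 AACceeWW=4 AACceeWw=4 AAccEEWW=2 AAccEEWw=2 AAccEeWW=4 AAccEeWw=4 AAcceeWW=2 AAcceeWw=2 AaCCEEWW=4 AaCCEEWw=4 AaCCEeWW=8 AaCCEeWw=8 AaCCeeWW=4 AaCCeeWw=4 AaCcEEWW=8 AaCcEEWw=8 AaCcEeWW=16 AaCcEeWw=16 AaCceeWW=8 AaCceeWw=8 AaccEEWW=4 AaccEEWw=4 AaccEeWW=8 AaccEeWw=8 AacceeWW=4 AacceeWw=4 aaCCEEWW=2 aaCCEEWw=2 aaCCEeWW=4 aaCCEeWw=4 aaCCeeWW=2 aaCCeeWw=2 aaCcEEWW=4 aaCcEEWw=4 aaCcEeWW=8 aaCcEeWw=8 aaCceeWW=4 aaCceeWw=4 aaccEEWW=2 aaccEEWw=2 aaccEeWW=4 aaccEeWw=4 aacceeWW=2 aacceeWw=2
AaccEEWW hits 4/256; gcd=4; 4÷4/256÷4 = 1/64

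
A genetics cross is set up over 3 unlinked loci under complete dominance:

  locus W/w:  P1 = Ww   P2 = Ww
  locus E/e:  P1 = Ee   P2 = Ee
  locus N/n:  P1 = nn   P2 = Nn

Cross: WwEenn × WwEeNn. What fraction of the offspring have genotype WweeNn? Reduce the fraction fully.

P(WweeNn) = 1/16

WwEenn gametes: WEn×2, Wen×2, wEn×2, wen×2
WwEeNn gametes: WEN×1, WEn×1, WeN×1, Wen×1, wEN×1, wEn×1, weN×1, wen×1
WwEenn×WwEeNn grid (8·8=64): WWEENn=2 WWEEnn=2 WWEeNn=4 WWEenn=4 WWeeNn=2 WWeenn=2 WwEENn=4 WwEEnn=4 WwEeNn=8 WwEenn=8 WweeNn=4 Wweenn=4 wwEENn=2 wwEEnn=2 wwEeNn=4 wwEenn=4 wweeNn=2 wweenn=2
WweeNn hits 4/64; gcd=4; 4÷4/64÷4 = 1/16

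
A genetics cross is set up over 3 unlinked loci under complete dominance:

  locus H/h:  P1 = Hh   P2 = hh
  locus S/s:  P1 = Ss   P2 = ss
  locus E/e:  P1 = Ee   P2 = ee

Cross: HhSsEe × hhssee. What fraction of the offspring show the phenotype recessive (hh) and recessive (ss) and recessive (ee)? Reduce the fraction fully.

P(hh ss ee) = 1/8

HhSsEe gametes: HSE×1, HSe×1, HsE×1, Hse×1, hSE×1, hSe×1, hsE×1, hse×1
hhssee gametes: hse×8
HhSsEe×hhssee grid (8·8=64): HhSsEe=8 HhSsee=8 HhssEe=8 Hhssee=8 hhSsEe=8 hhSsee=8 hhssEe=8 hhssee=8
hh ss ee hits 8/64; gcd=8; 8÷8/64÷8 = 1/8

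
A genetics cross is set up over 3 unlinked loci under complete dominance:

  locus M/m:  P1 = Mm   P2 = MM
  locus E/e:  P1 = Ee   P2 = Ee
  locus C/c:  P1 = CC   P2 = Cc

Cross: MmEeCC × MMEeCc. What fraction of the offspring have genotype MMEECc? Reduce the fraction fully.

P(MMEECc) = 1/16

MmEeCC gametes: MEC×2, MeC×2, mEC×2, meC×2
MMEeCc gametes: MEC×2, MEc×2, MeC×2, Mec×2
MmEeCC×MMEeCc grid (8·8=64): MMEECC=4 MMEECc=4 MMEeCC=8 MMEeCc=8 MMeeCC=4 MMeeCc=4 MmEECC=4 MmEECc=4 MmEeCC=8 MmEeCc=8 MmeeCC=4 MmeeCc=4
MMEECc hits 4/64; gcd=4; 4÷4/64÷4 = 1/16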